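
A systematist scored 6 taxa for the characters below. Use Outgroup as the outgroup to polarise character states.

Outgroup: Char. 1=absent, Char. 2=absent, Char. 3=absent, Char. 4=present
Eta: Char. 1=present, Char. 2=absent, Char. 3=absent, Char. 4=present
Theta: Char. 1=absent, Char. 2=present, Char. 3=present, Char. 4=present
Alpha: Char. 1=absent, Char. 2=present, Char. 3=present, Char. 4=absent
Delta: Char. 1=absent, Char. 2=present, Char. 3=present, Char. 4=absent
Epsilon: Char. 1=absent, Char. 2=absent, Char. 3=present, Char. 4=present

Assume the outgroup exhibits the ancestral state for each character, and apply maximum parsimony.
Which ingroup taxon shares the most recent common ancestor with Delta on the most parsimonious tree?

Character polarity is set by the outgroup: the derived state is whichever differs from the outgroup's state, so for Char. 4 the derived state is 'absent', and for the remaining characters it is 'present'.
Char. 1 (derived state 'present') is unique to Eta (autapomorphy; uninformative for grouping).
Only Alpha, Delta, and Theta show the derived state 'present' for Char. 2, supporting them as a clade.
Only Alpha, Delta, Epsilon, and Theta show the derived state 'present' for Char. 3, supporting them as a clade.
Char. 4: derived state 'absent' in Alpha and Delta only — synapomorphy for {Alpha, Delta}.
Most parsimonious ingroup topology: (Eta,((Theta,(Alpha,Delta)),Epsilon)).
Delta and Alpha form a cherry on this tree, so they are sister taxa.

Alpha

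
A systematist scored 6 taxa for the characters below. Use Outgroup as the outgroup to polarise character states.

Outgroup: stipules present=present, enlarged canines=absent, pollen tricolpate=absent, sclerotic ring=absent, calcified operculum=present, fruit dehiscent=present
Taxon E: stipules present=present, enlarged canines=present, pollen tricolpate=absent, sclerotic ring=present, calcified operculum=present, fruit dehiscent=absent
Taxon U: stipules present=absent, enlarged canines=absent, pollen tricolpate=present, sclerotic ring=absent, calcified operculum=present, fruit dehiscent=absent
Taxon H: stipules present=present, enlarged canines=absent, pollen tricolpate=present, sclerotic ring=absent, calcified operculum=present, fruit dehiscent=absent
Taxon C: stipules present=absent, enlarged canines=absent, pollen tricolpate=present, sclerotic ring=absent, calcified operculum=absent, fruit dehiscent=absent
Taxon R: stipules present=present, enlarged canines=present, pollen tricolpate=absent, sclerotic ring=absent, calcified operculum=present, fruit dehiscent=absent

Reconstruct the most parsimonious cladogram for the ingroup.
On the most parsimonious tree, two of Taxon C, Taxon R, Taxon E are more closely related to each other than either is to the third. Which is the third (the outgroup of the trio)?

Taxon C

Character polarity is set by the outgroup: the derived state is whichever differs from the outgroup's state, so for stipules present, calcified operculum, fruit dehiscent the derived state is 'absent', and for the remaining characters it is 'present'.
stipules present: derived state 'absent' in Taxon C and Taxon U only — synapomorphy for {Taxon C, Taxon U}.
enlarged canines: derived state 'present' in Taxon E and Taxon R only — synapomorphy for {Taxon E, Taxon R}.
Only Taxon C, Taxon H, and Taxon U show the derived state 'present' for pollen tricolpate, supporting them as a clade.
sclerotic ring: derived state 'present' in Taxon E only — an autapomorphy, so it tells us nothing about relationships among taxa.
calcified operculum (derived state 'absent') is unique to Taxon C (autapomorphy; uninformative for grouping).
fruit dehiscent (derived state 'absent') is shared by all ingroup taxa — unites the whole ingroup.
Most parsimonious ingroup topology: ((Taxon E,Taxon R),((Taxon U,Taxon C),Taxon H)).
Taxon R and Taxon E share a more recent common ancestor with each other than either does with Taxon C, so Taxon C is the least closely related of the three.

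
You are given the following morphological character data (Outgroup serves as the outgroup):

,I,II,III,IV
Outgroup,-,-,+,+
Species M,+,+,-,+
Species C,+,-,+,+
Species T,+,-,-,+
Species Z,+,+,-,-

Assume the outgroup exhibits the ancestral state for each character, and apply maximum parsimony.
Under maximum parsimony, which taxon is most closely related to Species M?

Species Z

Character polarity is set by the outgroup: the derived state is whichever differs from the outgroup's state, so for III, IV the derived state is '-', and for the remaining characters it is '+'.
I (derived state '+') is shared by all ingroup taxa — unites the whole ingroup.
II: derived state '+' in Species M and Species Z only — synapomorphy for {Species M, Species Z}.
Only Species M, Species T, and Species Z show the derived state '-' for III, supporting them as a clade.
IV (derived state '-') is unique to Species Z (autapomorphy; uninformative for grouping).
Most parsimonious ingroup topology: (((Species M,Species Z),Species T),Species C).
Species M and Species Z form a cherry on this tree, so they are sister taxa.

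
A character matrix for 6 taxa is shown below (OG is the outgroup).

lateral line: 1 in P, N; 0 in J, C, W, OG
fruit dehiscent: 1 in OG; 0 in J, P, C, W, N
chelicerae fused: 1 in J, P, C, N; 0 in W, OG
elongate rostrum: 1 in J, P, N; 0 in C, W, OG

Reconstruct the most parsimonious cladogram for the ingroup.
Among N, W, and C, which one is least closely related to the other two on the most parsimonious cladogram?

W

Character polarity is set by the outgroup: the derived state is whichever differs from the outgroup's state, so for fruit dehiscent the derived state is '0', and for the remaining characters it is '1'.
lateral line: derived state '1' in N and P only — synapomorphy for {N, P}.
All ingroup taxa share the derived state '0' for fruit dehiscent; it defines the ingroup but does not resolve relationships within it.
chelicerae fused (derived state '1') is shared by C, J, N, and P — a synapomorphy uniting that clade.
elongate rostrum: derived state '1' in J, N, and P only — synapomorphy for {J, N, P}.
Most parsimonious ingroup topology: (((J,(P,N)),C),W).
C and N share a more recent common ancestor with each other than either does with W, so W is the least closely related of the three.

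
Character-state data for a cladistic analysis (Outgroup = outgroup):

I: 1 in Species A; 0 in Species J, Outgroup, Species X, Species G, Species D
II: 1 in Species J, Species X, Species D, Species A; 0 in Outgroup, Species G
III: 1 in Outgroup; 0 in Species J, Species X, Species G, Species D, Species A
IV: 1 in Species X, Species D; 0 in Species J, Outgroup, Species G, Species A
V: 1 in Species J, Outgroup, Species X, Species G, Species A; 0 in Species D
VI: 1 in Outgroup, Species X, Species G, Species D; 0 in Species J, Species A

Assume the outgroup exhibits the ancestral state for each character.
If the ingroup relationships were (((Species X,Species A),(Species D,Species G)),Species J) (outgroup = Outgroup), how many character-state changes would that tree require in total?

Map each character onto (((Species X,Species A),(Species D,Species G)),Species J) (rooted by Outgroup) and count the minimum state changes it requires (Fitch parsimony):
I: 1; II: 2; III: 1; IV: 2; V: 1; VI: 2.
Total tree length = 9.

9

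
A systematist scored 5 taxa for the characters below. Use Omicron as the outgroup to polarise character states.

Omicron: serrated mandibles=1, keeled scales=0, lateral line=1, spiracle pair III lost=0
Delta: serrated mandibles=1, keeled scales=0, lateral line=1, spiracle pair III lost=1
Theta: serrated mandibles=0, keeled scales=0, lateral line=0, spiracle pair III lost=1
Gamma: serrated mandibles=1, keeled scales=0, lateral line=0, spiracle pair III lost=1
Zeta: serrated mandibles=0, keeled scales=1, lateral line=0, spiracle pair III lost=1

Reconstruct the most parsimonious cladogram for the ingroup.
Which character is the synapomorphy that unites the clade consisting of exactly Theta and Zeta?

serrated mandibles

Character polarity is set by the outgroup: the derived state is whichever differs from the outgroup's state, so for serrated mandibles, lateral line the derived state is '0', and for the remaining characters it is '1'.
Only Theta and Zeta show the derived state '0' for serrated mandibles, supporting them as a clade.
keeled scales: derived state '1' in Zeta only — an autapomorphy, so it tells us nothing about relationships among taxa.
Only Gamma, Theta, and Zeta show the derived state '0' for lateral line, supporting them as a clade.
spiracle pair III lost (derived state '1') is shared by all ingroup taxa — unites the whole ingroup.
Most parsimonious ingroup topology: (Delta,((Theta,Zeta),Gamma)).
The clade {Theta, Zeta} is supported by serrated mandibles: its derived state '0' occurs in exactly those taxa and in no other taxon (including the outgroup).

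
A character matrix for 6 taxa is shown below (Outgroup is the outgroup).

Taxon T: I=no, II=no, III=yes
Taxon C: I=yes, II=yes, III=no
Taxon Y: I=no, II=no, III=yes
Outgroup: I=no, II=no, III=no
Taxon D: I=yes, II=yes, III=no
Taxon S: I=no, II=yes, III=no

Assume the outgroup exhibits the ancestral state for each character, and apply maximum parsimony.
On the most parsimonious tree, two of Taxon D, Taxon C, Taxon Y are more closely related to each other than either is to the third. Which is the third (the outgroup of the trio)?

The outgroup has state 'no' for every character, so 'yes' is the derived state throughout.
I: derived state 'yes' in Taxon C and Taxon D only — synapomorphy for {Taxon C, Taxon D}.
II: derived state 'yes' in Taxon C, Taxon D, and Taxon S only — synapomorphy for {Taxon C, Taxon D, Taxon S}.
Only Taxon T and Taxon Y show the derived state 'yes' for III, supporting them as a clade.
Most parsimonious ingroup topology: ((Taxon Y,Taxon T),(Taxon S,(Taxon C,Taxon D))).
Taxon C and Taxon D share a more recent common ancestor with each other than either does with Taxon Y, so Taxon Y is the least closely related of the three.

Taxon Y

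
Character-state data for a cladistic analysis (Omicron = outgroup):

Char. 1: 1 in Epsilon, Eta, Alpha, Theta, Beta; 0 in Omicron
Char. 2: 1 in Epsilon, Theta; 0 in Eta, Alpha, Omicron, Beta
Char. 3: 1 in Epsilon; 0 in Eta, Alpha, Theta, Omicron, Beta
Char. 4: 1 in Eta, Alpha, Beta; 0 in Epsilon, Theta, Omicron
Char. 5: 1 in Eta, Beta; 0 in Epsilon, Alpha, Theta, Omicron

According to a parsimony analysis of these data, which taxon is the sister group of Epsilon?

Theta

The outgroup has state '0' for every character, so '1' is the derived state throughout.
All ingroup taxa share the derived state '1' for Char. 1; it defines the ingroup but does not resolve relationships within it.
Char. 2 (derived state '1') is shared by Epsilon and Theta — a synapomorphy uniting that clade.
Char. 3 (derived state '1') is unique to Epsilon (autapomorphy; uninformative for grouping).
Only Alpha, Beta, and Eta show the derived state '1' for Char. 4, supporting them as a clade.
Char. 5 (derived state '1') is shared by Beta and Eta — a synapomorphy uniting that clade.
Most parsimonious ingroup topology: ((Epsilon,Theta),((Beta,Eta),Alpha)).
Epsilon and Theta form a cherry on this tree, so they are sister taxa.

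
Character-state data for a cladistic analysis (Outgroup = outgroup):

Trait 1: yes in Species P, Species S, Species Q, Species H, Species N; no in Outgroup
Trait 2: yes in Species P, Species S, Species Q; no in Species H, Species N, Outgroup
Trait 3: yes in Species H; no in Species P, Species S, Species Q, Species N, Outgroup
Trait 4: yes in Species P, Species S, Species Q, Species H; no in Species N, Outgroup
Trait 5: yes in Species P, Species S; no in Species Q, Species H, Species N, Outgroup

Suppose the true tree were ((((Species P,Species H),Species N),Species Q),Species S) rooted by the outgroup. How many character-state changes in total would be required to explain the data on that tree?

Map each character onto ((((Species P,Species H),Species N),Species Q),Species S) (rooted by Outgroup) and count the minimum state changes it requires (Fitch parsimony):
Trait 1: 1; Trait 2: 3; Trait 3: 1; Trait 4: 2; Trait 5: 2.
Total tree length = 9.

9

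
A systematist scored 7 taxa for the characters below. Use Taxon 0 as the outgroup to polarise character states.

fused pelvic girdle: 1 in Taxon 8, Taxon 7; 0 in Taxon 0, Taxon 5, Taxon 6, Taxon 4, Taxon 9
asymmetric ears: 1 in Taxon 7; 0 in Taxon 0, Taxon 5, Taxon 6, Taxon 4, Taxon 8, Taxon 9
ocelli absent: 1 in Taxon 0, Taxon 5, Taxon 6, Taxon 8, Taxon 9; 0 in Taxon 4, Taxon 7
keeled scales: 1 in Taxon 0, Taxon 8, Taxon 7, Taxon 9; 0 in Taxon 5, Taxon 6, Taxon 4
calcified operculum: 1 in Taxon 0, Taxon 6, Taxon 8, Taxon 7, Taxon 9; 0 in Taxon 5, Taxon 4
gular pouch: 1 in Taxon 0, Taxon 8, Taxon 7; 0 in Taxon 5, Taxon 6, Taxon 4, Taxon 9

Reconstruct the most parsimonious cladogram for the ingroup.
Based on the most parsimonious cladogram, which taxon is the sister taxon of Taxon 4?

Character polarity is set by the outgroup: the derived state is whichever differs from the outgroup's state, so for ocelli absent, keeled scales, calcified operculum, gular pouch the derived state is '0', and for the remaining characters it is '1'.
fused pelvic girdle: derived state '1' in Taxon 7 and Taxon 8 only — synapomorphy for {Taxon 7, Taxon 8}.
asymmetric ears: derived state '1' in Taxon 7 only — an autapomorphy, so it tells us nothing about relationships among taxa.
ocelli absent groups Taxon 4 and Taxon 7, which is incompatible with the clades supported by the remaining characters; treating it as convergent (homoplasy) costs fewer steps than any alternative tree.
Only Taxon 4, Taxon 5, and Taxon 6 show the derived state '0' for keeled scales, supporting them as a clade.
calcified operculum: derived state '0' in Taxon 4 and Taxon 5 only — synapomorphy for {Taxon 4, Taxon 5}.
gular pouch: derived state '0' in Taxon 4, Taxon 5, Taxon 6, and Taxon 9 only — synapomorphy for {Taxon 4, Taxon 5, Taxon 6, Taxon 9}.
Most parsimonious ingroup topology: ((((Taxon 5,Taxon 4),Taxon 6),Taxon 9),(Taxon 8,Taxon 7)).
Taxon 4 and Taxon 5 form a cherry on this tree, so they are sister taxa.

Taxon 5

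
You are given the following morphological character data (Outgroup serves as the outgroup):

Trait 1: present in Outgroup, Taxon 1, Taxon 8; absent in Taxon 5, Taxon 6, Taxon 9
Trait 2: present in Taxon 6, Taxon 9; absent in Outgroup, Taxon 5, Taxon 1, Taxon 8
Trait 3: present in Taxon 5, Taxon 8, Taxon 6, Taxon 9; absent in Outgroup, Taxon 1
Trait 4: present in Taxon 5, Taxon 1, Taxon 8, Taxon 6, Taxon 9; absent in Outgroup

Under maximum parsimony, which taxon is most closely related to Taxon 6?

Character polarity is set by the outgroup: the derived state is whichever differs from the outgroup's state, so for Trait 1 the derived state is 'absent', and for the remaining characters it is 'present'.
Only Taxon 5, Taxon 6, and Taxon 9 show the derived state 'absent' for Trait 1, supporting them as a clade.
Trait 2 (derived state 'present') is shared by Taxon 6 and Taxon 9 — a synapomorphy uniting that clade.
Trait 3 (derived state 'present') is shared by Taxon 5, Taxon 6, Taxon 8, and Taxon 9 — a synapomorphy uniting that clade.
All ingroup taxa share the derived state 'present' for Trait 4; it defines the ingroup but does not resolve relationships within it.
Most parsimonious ingroup topology: (((Taxon 5,(Taxon 6,Taxon 9)),Taxon 8),Taxon 1).
Taxon 6 and Taxon 9 form a cherry on this tree, so they are sister taxa.

Taxon 9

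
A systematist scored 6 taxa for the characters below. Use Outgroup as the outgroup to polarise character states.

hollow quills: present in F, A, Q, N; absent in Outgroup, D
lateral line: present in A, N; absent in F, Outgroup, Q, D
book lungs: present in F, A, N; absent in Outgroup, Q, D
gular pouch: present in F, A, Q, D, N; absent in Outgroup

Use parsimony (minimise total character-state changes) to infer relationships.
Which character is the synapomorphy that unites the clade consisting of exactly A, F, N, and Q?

The outgroup has state 'absent' for every character, so 'present' is the derived state throughout.
Only A, F, N, and Q show the derived state 'present' for hollow quills, supporting them as a clade.
lateral line (derived state 'present') is shared by A and N — a synapomorphy uniting that clade.
book lungs (derived state 'present') is shared by A, F, and N — a synapomorphy uniting that clade.
All ingroup taxa share the derived state 'present' for gular pouch; it defines the ingroup but does not resolve relationships within it.
Most parsimonious ingroup topology: ((((A,N),F),Q),D).
The clade {A, F, N, Q} is supported by hollow quills: its derived state 'present' occurs in exactly those taxa and in no other taxon (including the outgroup).

hollow quills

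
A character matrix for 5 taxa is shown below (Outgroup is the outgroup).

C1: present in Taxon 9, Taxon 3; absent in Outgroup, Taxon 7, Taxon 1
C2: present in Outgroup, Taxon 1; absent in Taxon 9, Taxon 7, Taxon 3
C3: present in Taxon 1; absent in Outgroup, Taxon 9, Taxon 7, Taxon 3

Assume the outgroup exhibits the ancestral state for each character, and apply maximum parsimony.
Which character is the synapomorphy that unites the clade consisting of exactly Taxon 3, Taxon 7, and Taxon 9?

Character polarity is set by the outgroup: the derived state is whichever differs from the outgroup's state, so for C2 the derived state is 'absent', and for the remaining characters it is 'present'.
C1 (derived state 'present') is shared by Taxon 3 and Taxon 9 — a synapomorphy uniting that clade.
C2: derived state 'absent' in Taxon 3, Taxon 7, and Taxon 9 only — synapomorphy for {Taxon 3, Taxon 7, Taxon 9}.
C3: derived state 'present' in Taxon 1 only — an autapomorphy, so it tells us nothing about relationships among taxa.
Most parsimonious ingroup topology: (((Taxon 9,Taxon 3),Taxon 7),Taxon 1).
The clade {Taxon 3, Taxon 7, Taxon 9} is supported by C2: its derived state 'absent' occurs in exactly those taxa and in no other taxon (including the outgroup).

C2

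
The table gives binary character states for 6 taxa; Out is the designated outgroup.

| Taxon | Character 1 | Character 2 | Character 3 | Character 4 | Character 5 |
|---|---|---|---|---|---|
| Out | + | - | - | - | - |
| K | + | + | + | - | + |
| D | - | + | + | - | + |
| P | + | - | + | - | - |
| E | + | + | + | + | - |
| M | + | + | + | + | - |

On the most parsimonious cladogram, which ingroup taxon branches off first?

P

Character polarity is set by the outgroup: the derived state is whichever differs from the outgroup's state, so for Character 1 the derived state is '-', and for the remaining characters it is '+'.
Character 1 (derived state '-') is unique to D (autapomorphy; uninformative for grouping).
Only D, E, K, and M show the derived state '+' for Character 2, supporting them as a clade.
All ingroup taxa share the derived state '+' for Character 3; it defines the ingroup but does not resolve relationships within it.
Only E and M show the derived state '+' for Character 4, supporting them as a clade.
Character 5 (derived state '+') is shared by D and K — a synapomorphy uniting that clade.
Most parsimonious ingroup topology: (((K,D),(E,M)),P).
P is sister to the clade containing all other ingroup taxa, so it is the earliest-diverging (most basal) ingroup lineage.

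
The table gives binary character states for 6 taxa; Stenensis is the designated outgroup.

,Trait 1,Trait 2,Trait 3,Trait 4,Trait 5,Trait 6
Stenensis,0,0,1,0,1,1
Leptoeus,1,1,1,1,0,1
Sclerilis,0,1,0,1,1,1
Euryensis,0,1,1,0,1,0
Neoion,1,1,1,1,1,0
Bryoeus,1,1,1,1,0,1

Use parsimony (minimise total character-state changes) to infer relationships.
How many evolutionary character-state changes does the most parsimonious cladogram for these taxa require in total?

Character polarity is set by the outgroup: the derived state is whichever differs from the outgroup's state, so for Trait 3, Trait 5, Trait 6 the derived state is '0', and for the remaining characters it is '1'.
Trait 1 (derived state '1') is shared by Bryoeus, Leptoeus, and Neoion — a synapomorphy uniting that clade.
All ingroup taxa share the derived state '1' for Trait 2; it defines the ingroup but does not resolve relationships within it.
Trait 3: derived state '0' in Sclerilis only — an autapomorphy, so it tells us nothing about relationships among taxa.
Trait 4: derived state '1' in Bryoeus, Leptoeus, Neoion, and Sclerilis only — synapomorphy for {Bryoeus, Leptoeus, Neoion, Sclerilis}.
Only Bryoeus and Leptoeus show the derived state '0' for Trait 5, supporting them as a clade.
Trait 6 (state '0') occurs in Euryensis and Neoion but conflicts with the nesting implied by the other characters — most parsimoniously interpreted as homoplasy.
Most parsimonious ingroup topology: ((((Leptoeus,Bryoeus),Neoion),Sclerilis),Euryensis).
Changes per character on this tree: Trait 1: 1; Trait 2: 1; Trait 3: 1; Trait 4: 1; Trait 5: 1; Trait 6: 2.
Total = 7.

7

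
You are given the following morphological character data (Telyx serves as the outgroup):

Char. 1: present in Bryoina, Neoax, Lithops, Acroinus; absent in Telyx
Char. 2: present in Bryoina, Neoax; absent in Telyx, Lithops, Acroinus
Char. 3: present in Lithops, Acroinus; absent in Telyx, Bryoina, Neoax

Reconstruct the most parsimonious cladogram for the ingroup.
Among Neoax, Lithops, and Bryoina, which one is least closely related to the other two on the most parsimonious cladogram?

The outgroup has state 'absent' for every character, so 'present' is the derived state throughout.
Char. 1 (derived state 'present') is shared by all ingroup taxa — unites the whole ingroup.
Only Bryoina and Neoax show the derived state 'present' for Char. 2, supporting them as a clade.
Char. 3: derived state 'present' in Acroinus and Lithops only — synapomorphy for {Acroinus, Lithops}.
Most parsimonious ingroup topology: ((Bryoina,Neoax),(Lithops,Acroinus)).
Neoax and Bryoina share a more recent common ancestor with each other than either does with Lithops, so Lithops is the least closely related of the three.

Lithops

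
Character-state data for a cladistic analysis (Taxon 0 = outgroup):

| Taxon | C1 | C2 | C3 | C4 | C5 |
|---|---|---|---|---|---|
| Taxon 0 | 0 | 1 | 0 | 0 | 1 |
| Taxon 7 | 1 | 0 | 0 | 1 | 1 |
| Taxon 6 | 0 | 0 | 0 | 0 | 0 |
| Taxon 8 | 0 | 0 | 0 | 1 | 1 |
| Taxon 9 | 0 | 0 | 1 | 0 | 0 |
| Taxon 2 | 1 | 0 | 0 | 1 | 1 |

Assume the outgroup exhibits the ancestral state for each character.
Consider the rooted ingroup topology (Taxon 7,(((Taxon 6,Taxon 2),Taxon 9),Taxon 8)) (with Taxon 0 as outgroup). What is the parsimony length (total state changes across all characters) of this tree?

9

Map each character onto (Taxon 7,(((Taxon 6,Taxon 2),Taxon 9),Taxon 8)) (rooted by Taxon 0) and count the minimum state changes it requires (Fitch parsimony):
C1: 2; C2: 1; C3: 1; C4: 3; C5: 2.
Total tree length = 9.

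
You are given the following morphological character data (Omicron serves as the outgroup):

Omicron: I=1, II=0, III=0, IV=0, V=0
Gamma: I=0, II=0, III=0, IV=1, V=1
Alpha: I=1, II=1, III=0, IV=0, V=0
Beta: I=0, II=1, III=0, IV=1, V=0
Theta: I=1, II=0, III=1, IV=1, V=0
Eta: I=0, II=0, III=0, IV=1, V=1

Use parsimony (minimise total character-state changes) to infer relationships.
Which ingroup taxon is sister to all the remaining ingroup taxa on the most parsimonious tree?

Alpha

Character polarity is set by the outgroup: the derived state is whichever differs from the outgroup's state, so for I the derived state is '0', and for the remaining characters it is '1'.
I: derived state '0' in Beta, Eta, and Gamma only — synapomorphy for {Beta, Eta, Gamma}.
II (state '1') occurs in Alpha and Beta but conflicts with the nesting implied by the other characters — most parsimoniously interpreted as homoplasy.
III (derived state '1') is unique to Theta (autapomorphy; uninformative for grouping).
IV: derived state '1' in Beta, Eta, Gamma, and Theta only — synapomorphy for {Beta, Eta, Gamma, Theta}.
V: derived state '1' in Eta and Gamma only — synapomorphy for {Eta, Gamma}.
Most parsimonious ingroup topology: ((((Gamma,Eta),Beta),Theta),Alpha).
Alpha is sister to the clade containing all other ingroup taxa, so it is the earliest-diverging (most basal) ingroup lineage.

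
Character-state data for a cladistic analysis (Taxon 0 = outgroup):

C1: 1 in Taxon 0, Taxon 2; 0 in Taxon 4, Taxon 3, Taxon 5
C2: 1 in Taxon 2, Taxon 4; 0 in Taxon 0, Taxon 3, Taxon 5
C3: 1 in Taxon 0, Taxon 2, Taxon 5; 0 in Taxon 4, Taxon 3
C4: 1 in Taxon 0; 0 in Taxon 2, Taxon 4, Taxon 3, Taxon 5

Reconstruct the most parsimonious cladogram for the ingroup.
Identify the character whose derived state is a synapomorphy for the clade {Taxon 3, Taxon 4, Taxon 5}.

Character polarity is set by the outgroup: the derived state is whichever differs from the outgroup's state, so for C1, C3, C4 the derived state is '0', and for the remaining characters it is '1'.
C1 (derived state '0') is shared by Taxon 3, Taxon 4, and Taxon 5 — a synapomorphy uniting that clade.
C2 (state '1') occurs in Taxon 2 and Taxon 4 but conflicts with the nesting implied by the other characters — most parsimoniously interpreted as homoplasy.
C3 (derived state '0') is shared by Taxon 3 and Taxon 4 — a synapomorphy uniting that clade.
C4 (derived state '0') is shared by all ingroup taxa — unites the whole ingroup.
Most parsimonious ingroup topology: (Taxon 2,((Taxon 4,Taxon 3),Taxon 5)).
The clade {Taxon 3, Taxon 4, Taxon 5} is supported by C1: its derived state '0' occurs in exactly those taxa and in no other taxon (including the outgroup).

C1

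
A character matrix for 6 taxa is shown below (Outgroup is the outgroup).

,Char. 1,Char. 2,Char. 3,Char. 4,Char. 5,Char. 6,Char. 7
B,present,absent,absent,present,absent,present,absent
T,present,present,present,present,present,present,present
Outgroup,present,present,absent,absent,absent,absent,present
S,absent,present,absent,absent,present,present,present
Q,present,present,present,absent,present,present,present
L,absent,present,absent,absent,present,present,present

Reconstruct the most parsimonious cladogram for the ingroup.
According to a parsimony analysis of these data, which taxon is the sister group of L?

Character polarity is set by the outgroup: the derived state is whichever differs from the outgroup's state, so for Char. 1, Char. 2, Char. 7 the derived state is 'absent', and for the remaining characters it is 'present'.
Char. 1: derived state 'absent' in L and S only — synapomorphy for {L, S}.
Char. 2: derived state 'absent' in B only — an autapomorphy, so it tells us nothing about relationships among taxa.
Char. 3: derived state 'present' in Q and T only — synapomorphy for {Q, T}.
Char. 4 groups B and T, which is incompatible with the clades supported by the remaining characters; treating it as convergent (homoplasy) costs fewer steps than any alternative tree.
Char. 5: derived state 'present' in L, Q, S, and T only — synapomorphy for {L, Q, S, T}.
Char. 6 (derived state 'present') is shared by all ingroup taxa — unites the whole ingroup.
Char. 7 (derived state 'absent') is unique to B (autapomorphy; uninformative for grouping).
Most parsimonious ingroup topology: (((T,Q),(L,S)),B).
L and S form a cherry on this tree, so they are sister taxa.

S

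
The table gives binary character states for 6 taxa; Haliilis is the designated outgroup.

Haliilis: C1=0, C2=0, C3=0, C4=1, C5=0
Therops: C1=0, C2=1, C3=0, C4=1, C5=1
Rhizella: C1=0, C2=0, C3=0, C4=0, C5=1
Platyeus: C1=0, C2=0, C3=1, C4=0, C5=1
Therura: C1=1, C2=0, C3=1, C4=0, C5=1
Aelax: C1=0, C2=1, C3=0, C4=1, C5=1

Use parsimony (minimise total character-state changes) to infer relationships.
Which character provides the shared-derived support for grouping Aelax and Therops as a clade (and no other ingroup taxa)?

C2

Character polarity is set by the outgroup: the derived state is whichever differs from the outgroup's state, so for C4 the derived state is '0', and for the remaining characters it is '1'.
C1 (derived state '1') is unique to Therura (autapomorphy; uninformative for grouping).
C2 (derived state '1') is shared by Aelax and Therops — a synapomorphy uniting that clade.
Only Platyeus and Therura show the derived state '1' for C3, supporting them as a clade.
C4: derived state '0' in Platyeus, Rhizella, and Therura only — synapomorphy for {Platyeus, Rhizella, Therura}.
All ingroup taxa share the derived state '1' for C5; it defines the ingroup but does not resolve relationships within it.
Most parsimonious ingroup topology: ((Aelax,Therops),((Platyeus,Therura),Rhizella)).
The clade {Aelax, Therops} is supported by C2: its derived state '1' occurs in exactly those taxa and in no other taxon (including the outgroup).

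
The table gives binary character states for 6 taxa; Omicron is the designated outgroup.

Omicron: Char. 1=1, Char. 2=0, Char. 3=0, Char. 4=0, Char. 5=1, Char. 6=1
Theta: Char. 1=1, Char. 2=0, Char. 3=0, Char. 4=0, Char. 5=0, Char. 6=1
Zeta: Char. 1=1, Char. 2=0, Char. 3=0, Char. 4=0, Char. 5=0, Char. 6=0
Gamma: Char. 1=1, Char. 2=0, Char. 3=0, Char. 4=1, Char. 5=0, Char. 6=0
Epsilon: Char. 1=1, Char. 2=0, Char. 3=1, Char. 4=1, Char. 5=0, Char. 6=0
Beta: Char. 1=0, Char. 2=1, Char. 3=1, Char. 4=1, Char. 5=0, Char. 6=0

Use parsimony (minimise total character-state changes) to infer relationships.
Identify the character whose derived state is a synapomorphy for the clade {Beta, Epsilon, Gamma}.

Char. 4

Character polarity is set by the outgroup: the derived state is whichever differs from the outgroup's state, so for Char. 1, Char. 5, Char. 6 the derived state is '0', and for the remaining characters it is '1'.
Char. 1: derived state '0' in Beta only — an autapomorphy, so it tells us nothing about relationships among taxa.
Char. 2 (derived state '1') is unique to Beta (autapomorphy; uninformative for grouping).
Only Beta and Epsilon show the derived state '1' for Char. 3, supporting them as a clade.
Only Beta, Epsilon, and Gamma show the derived state '1' for Char. 4, supporting them as a clade.
Char. 5 (derived state '0') is shared by all ingroup taxa — unites the whole ingroup.
Only Beta, Epsilon, Gamma, and Zeta show the derived state '0' for Char. 6, supporting them as a clade.
Most parsimonious ingroup topology: (Theta,(Zeta,(Gamma,(Epsilon,Beta)))).
The clade {Beta, Epsilon, Gamma} is supported by Char. 4: its derived state '1' occurs in exactly those taxa and in no other taxon (including the outgroup).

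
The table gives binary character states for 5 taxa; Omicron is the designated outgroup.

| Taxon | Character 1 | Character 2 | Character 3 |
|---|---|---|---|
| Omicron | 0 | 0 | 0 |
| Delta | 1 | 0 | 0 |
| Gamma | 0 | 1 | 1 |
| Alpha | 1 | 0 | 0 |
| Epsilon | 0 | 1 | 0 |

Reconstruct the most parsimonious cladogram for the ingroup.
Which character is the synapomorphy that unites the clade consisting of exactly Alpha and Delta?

The outgroup has state '0' for every character, so '1' is the derived state throughout.
Character 1 (derived state '1') is shared by Alpha and Delta — a synapomorphy uniting that clade.
Character 2 (derived state '1') is shared by Epsilon and Gamma — a synapomorphy uniting that clade.
Character 3: derived state '1' in Gamma only — an autapomorphy, so it tells us nothing about relationships among taxa.
Most parsimonious ingroup topology: ((Delta,Alpha),(Gamma,Epsilon)).
The clade {Alpha, Delta} is supported by Character 1: its derived state '1' occurs in exactly those taxa and in no other taxon (including the outgroup).

Character 1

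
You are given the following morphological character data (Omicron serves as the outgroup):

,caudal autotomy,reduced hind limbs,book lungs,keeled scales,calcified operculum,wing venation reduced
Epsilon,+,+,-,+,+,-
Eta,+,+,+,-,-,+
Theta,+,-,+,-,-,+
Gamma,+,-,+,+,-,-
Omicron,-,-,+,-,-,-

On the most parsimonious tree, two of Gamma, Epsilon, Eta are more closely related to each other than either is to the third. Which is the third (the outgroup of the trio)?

Character polarity is set by the outgroup: the derived state is whichever differs from the outgroup's state, so for book lungs the derived state is '-', and for the remaining characters it is '+'.
caudal autotomy (derived state '+') is shared by all ingroup taxa — unites the whole ingroup.
reduced hind limbs groups Epsilon and Eta, which is incompatible with the clades supported by the remaining characters; treating it as convergent (homoplasy) costs fewer steps than any alternative tree.
book lungs (derived state '-') is unique to Epsilon (autapomorphy; uninformative for grouping).
keeled scales (derived state '+') is shared by Epsilon and Gamma — a synapomorphy uniting that clade.
calcified operculum: derived state '+' in Epsilon only — an autapomorphy, so it tells us nothing about relationships among taxa.
wing venation reduced (derived state '+') is shared by Eta and Theta — a synapomorphy uniting that clade.
Most parsimonious ingroup topology: ((Epsilon,Gamma),(Theta,Eta)).
Epsilon and Gamma share a more recent common ancestor with each other than either does with Eta, so Eta is the least closely related of the three.

Eta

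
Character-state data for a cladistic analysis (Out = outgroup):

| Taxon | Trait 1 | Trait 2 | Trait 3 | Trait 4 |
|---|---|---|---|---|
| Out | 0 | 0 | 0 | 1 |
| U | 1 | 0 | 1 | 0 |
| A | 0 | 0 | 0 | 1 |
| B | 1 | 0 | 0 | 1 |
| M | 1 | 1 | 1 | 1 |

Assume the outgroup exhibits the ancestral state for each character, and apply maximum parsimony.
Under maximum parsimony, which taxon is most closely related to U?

M

Character polarity is set by the outgroup: the derived state is whichever differs from the outgroup's state, so for Trait 4 the derived state is '0', and for the remaining characters it is '1'.
Trait 1: derived state '1' in B, M, and U only — synapomorphy for {B, M, U}.
Trait 2 (derived state '1') is unique to M (autapomorphy; uninformative for grouping).
Trait 3: derived state '1' in M and U only — synapomorphy for {M, U}.
Trait 4: derived state '0' in U only — an autapomorphy, so it tells us nothing about relationships among taxa.
Most parsimonious ingroup topology: (((U,M),B),A).
U and M form a cherry on this tree, so they are sister taxa.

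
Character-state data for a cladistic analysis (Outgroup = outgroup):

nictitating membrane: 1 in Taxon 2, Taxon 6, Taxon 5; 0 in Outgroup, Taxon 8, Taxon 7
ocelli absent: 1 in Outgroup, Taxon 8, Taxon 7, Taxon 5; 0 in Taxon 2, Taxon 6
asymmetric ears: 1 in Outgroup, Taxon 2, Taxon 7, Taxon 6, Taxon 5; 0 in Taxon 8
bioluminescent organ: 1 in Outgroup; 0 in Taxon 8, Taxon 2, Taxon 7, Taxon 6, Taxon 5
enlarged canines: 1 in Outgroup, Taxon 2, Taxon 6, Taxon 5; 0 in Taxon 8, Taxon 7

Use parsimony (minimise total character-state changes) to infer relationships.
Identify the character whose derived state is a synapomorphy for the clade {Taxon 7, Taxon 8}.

Character polarity is set by the outgroup: the derived state is whichever differs from the outgroup's state, so for ocelli absent, asymmetric ears, bioluminescent organ, enlarged canines the derived state is '0', and for the remaining characters it is '1'.
nictitating membrane (derived state '1') is shared by Taxon 2, Taxon 5, and Taxon 6 — a synapomorphy uniting that clade.
ocelli absent: derived state '0' in Taxon 2 and Taxon 6 only — synapomorphy for {Taxon 2, Taxon 6}.
asymmetric ears (derived state '0') is unique to Taxon 8 (autapomorphy; uninformative for grouping).
All ingroup taxa share the derived state '0' for bioluminescent organ; it defines the ingroup but does not resolve relationships within it.
enlarged canines (derived state '0') is shared by Taxon 7 and Taxon 8 — a synapomorphy uniting that clade.
Most parsimonious ingroup topology: ((Taxon 8,Taxon 7),((Taxon 2,Taxon 6),Taxon 5)).
The clade {Taxon 7, Taxon 8} is supported by enlarged canines: its derived state '0' occurs in exactly those taxa and in no other taxon (including the outgroup).

enlarged canines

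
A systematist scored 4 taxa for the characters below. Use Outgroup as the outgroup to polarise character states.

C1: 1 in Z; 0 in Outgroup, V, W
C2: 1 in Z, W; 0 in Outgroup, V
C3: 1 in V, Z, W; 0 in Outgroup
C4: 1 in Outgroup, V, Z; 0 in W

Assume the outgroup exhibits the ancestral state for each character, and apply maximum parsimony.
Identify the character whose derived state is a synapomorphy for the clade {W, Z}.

Character polarity is set by the outgroup: the derived state is whichever differs from the outgroup's state, so for C4 the derived state is '0', and for the remaining characters it is '1'.
C1 (derived state '1') is unique to Z (autapomorphy; uninformative for grouping).
C2: derived state '1' in W and Z only — synapomorphy for {W, Z}.
C3 (derived state '1') is shared by all ingroup taxa — unites the whole ingroup.
C4: derived state '0' in W only — an autapomorphy, so it tells us nothing about relationships among taxa.
Most parsimonious ingroup topology: (V,(Z,W)).
The clade {W, Z} is supported by C2: its derived state '1' occurs in exactly those taxa and in no other taxon (including the outgroup).

C2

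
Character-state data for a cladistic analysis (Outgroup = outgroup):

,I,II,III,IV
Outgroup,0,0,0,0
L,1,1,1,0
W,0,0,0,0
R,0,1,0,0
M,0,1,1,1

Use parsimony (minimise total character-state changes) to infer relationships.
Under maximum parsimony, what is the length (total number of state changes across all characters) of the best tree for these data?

The outgroup has state '0' for every character, so '1' is the derived state throughout.
I (derived state '1') is unique to L (autapomorphy; uninformative for grouping).
II: derived state '1' in L, M, and R only — synapomorphy for {L, M, R}.
III (derived state '1') is shared by L and M — a synapomorphy uniting that clade.
IV: derived state '1' in M only — an autapomorphy, so it tells us nothing about relationships among taxa.
Most parsimonious ingroup topology: (W,((M,L),R)).
Changes per character on this tree: I: 1; II: 1; III: 1; IV: 1.
Total = 4.

4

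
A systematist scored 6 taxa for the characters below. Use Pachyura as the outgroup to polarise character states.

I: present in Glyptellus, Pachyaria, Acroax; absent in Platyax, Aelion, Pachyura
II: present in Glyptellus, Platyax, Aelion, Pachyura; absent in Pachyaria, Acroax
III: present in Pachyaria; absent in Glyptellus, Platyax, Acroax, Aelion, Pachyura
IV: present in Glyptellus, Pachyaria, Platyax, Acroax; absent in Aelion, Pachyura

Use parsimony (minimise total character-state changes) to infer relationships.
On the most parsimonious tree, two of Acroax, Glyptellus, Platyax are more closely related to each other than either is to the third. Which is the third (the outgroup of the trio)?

Character polarity is set by the outgroup: the derived state is whichever differs from the outgroup's state, so for II the derived state is 'absent', and for the remaining characters it is 'present'.
I: derived state 'present' in Acroax, Glyptellus, and Pachyaria only — synapomorphy for {Acroax, Glyptellus, Pachyaria}.
Only Acroax and Pachyaria show the derived state 'absent' for II, supporting them as a clade.
III (derived state 'present') is unique to Pachyaria (autapomorphy; uninformative for grouping).
IV (derived state 'present') is shared by Acroax, Glyptellus, Pachyaria, and Platyax — a synapomorphy uniting that clade.
Most parsimonious ingroup topology: ((Platyax,((Pachyaria,Acroax),Glyptellus)),Aelion).
Acroax and Glyptellus share a more recent common ancestor with each other than either does with Platyax, so Platyax is the least closely related of the three.

Platyax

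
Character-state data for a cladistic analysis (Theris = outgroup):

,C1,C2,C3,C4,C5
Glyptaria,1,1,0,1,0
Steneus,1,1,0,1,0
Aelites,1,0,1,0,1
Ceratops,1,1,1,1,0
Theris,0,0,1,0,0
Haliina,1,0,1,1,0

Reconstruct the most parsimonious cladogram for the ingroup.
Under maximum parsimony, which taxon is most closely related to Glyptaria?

Steneus

Character polarity is set by the outgroup: the derived state is whichever differs from the outgroup's state, so for C3 the derived state is '0', and for the remaining characters it is '1'.
C1 (derived state '1') is shared by all ingroup taxa — unites the whole ingroup.
C2: derived state '1' in Ceratops, Glyptaria, and Steneus only — synapomorphy for {Ceratops, Glyptaria, Steneus}.
C3 (derived state '0') is shared by Glyptaria and Steneus — a synapomorphy uniting that clade.
Only Ceratops, Glyptaria, Haliina, and Steneus show the derived state '1' for C4, supporting them as a clade.
C5: derived state '1' in Aelites only — an autapomorphy, so it tells us nothing about relationships among taxa.
Most parsimonious ingroup topology: (((Ceratops,(Steneus,Glyptaria)),Haliina),Aelites).
Glyptaria and Steneus form a cherry on this tree, so they are sister taxa.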